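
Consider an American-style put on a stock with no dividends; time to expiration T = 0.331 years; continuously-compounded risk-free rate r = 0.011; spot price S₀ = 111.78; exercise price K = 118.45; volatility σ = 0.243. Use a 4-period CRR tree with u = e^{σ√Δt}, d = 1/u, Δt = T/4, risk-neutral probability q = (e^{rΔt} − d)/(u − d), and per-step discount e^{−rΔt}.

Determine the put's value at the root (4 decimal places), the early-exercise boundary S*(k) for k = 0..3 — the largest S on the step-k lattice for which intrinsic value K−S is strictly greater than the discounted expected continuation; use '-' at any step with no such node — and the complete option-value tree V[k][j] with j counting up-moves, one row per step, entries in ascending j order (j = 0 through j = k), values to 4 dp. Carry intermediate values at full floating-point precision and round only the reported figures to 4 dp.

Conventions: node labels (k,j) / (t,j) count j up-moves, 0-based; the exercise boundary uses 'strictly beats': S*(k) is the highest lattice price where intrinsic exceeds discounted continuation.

price = 10.4043
boundary = - - 97.1959 104.2332
tree:
10.4043
15.2090 5.4036
21.2541 8.9213 1.7382
27.8163 14.2168 3.4050 0.0000
33.9354 21.2541 6.6700 0.0000 0.0000

Δt=0.08275, u=1.07240, d=0.93249, q=0.48904, disc=e^(-rΔt)=0.99909
k=4 terminal: V=max(K-S,0) → 33.9354 21.2541 6.6700 0.0000 0.0000
k=3: j=0 S=90.6337 intr=27.8163 cont=27.7085 V=27.8163[EX]; j=1 S=104.2332 intr=14.2168 cont=14.1090 V=14.2168[EX]; j=2 S=119.8732 intr=0.0000 cont=3.4050 V=3.4050[hold]; j=3 S=137.8600 intr=0.0000 cont=0.0000 V=0.0000[hold]  S*(3)=104.2332
k=2: j=0 S=97.1959 intr=21.2541 cont=21.1463 V=21.2541[EX]; j=1 S=111.7800 intr=6.6700 cont=8.9213 V=8.9213[hold]; j=2 S=128.5524 intr=0.0000 cont=1.7382 V=1.7382[hold]  S*(2)=97.1959
k=1: j=0 S=104.2332 intr=14.2168 cont=15.2090 V=15.2090[hold]; j=1 S=119.8732 intr=0.0000 cont=5.4036 V=5.4036[hold]  S*(1)=-
k=0: j=0 S=111.7800 intr=6.6700 cont=10.4043 V=10.4043[hold]  S*(0)=-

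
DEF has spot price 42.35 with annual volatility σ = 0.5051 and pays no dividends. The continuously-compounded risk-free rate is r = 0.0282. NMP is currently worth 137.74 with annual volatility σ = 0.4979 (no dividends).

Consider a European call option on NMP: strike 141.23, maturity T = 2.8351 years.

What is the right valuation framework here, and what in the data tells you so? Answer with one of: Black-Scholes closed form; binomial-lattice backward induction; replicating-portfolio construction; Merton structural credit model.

Key observation: with NMP following a GBM at constant σ and r, the European call struck at 141.23 prices in closed form — nothing here needs a stepwise model or a balance sheet.

framework: Black-Scholes closed form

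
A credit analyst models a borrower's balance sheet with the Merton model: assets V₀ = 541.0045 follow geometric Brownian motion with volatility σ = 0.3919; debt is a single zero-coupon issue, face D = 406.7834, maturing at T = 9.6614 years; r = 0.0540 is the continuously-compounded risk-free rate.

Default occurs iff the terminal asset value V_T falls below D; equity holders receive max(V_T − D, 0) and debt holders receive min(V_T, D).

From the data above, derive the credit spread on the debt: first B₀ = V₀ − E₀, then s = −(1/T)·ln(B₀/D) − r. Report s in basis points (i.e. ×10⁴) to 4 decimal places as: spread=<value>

spread=298.6692

With assets at 541.0045 and a single debt payment of 406.7834 at 9.6614 years:
d₁ = [ln(V₀/D) + (r + σ²/2)T] / (σ√T)
   = [ln(541.0045/406.7834) + (0.0540 + 0.5·0.3919²)·9.6614] / (0.3919·√9.6614)
   = [0.285147 + 1.263642] / 1.218135 = 1.271443
d₂ = d₁ − σ√T = 1.271443 − 1.218135 = 0.053308
N(d₁) = 0.898214,  N(d₂) = 0.521257,  e^(−rT) = 0.593501
E₀ = V₀·N(d₁) − D·e^(−rT)·N(d₂)
   = 541.0045·0.898214 − 406.7834·0.593501·0.521257 = 360.092813
B₀ = V₀ − E₀ = 541.0045 − 360.092813 = 180.911687
spread = −(1/T)·ln(B₀/D) − r = −(1/9.6614)·ln(180.911687/406.7834) − 0.0540 = 0.02986692
in basis points: 0.02986692 × 10⁴ = 298.6692 bp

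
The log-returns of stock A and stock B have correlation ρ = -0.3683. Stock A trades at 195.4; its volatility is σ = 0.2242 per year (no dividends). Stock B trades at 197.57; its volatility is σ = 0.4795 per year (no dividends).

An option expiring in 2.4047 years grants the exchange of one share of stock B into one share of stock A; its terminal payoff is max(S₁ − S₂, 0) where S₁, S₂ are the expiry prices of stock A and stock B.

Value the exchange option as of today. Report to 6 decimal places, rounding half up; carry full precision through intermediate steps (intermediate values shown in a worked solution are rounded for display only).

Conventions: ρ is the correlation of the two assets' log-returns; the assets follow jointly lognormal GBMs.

exchange price = 69.247658

σ_eff = √(σ₁² + σ₂² − 2ρσ₁σ₂) = √(0.2242² + 0.4795² − 2·-0.3683·0.2242·0.4795) = 0.599477
d₁ = (ln(S₁/S₂) + (q₂ − q₁ + σ_eff²/2)T) / (σ_eff√T) = (ln(195.4/197.57) + (0.0 − 0.0 + 0.179687)·2.4047) / 0.929615 = 0.452927
d₂ = d₁ − σ_eff√T = 0.452927 − 0.929615 = -0.476688
N(d₁) = 0.674699,  N(d₂) = 0.316792
V = S₁·e^{−q₁T}·N(d₁) − S₂·e^{−q₂T}·N(d₂) = 131.836274 − 62.588617 = 69.247658
Key observation: the rate r is irrelevant here: denominating values in stock B turns the exchange into a ratio option on S₁/S₂, and discounting at r drops out.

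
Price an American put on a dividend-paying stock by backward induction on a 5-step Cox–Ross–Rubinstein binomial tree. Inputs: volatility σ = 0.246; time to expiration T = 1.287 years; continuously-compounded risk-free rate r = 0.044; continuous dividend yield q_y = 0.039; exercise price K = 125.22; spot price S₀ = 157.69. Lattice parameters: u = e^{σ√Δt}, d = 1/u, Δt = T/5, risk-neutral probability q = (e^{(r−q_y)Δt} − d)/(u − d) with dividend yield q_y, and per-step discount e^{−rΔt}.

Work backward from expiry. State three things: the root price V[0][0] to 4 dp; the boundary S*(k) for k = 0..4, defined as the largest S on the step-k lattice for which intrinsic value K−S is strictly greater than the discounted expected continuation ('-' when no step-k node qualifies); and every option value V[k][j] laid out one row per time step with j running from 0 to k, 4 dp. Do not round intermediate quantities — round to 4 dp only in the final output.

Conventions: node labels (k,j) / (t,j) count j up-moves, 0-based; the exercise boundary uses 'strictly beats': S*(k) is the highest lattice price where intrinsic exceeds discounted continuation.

Δt=0.25740  u=1.13293  d=0.88267  q=0.47398  discount=0.98874
step 5 (expiry): payoffs max(K−S,0) = 40.7332 16.7786 0.0000 0.0000 0.0000 0.0000
step 4: (k=4,j=0): S=95.7176, K−S=29.5024, hold=29.0482 ⇒ V=29.5024 exercise | (k=4,j=1): S=122.8565, K−S=2.3635, hold=8.7264 ⇒ V=8.7264 continue | (k=4,j=2): S=157.6900, K−S=0.0000, hold=0.0000 ⇒ V=0.0000 continue | (k=4,j=3): S=202.3999, K−S=0.0000, hold=0.0000 ⇒ V=0.0000 continue | (k=4,j=4): S=259.7864, K−S=0.0000, hold=0.0000 ⇒ V=0.0000 continue  boundary S*=95.7176
step 3: (k=3,j=0): S=108.4414, K−S=16.7786, hold=19.4335 ⇒ V=19.4335 continue | (k=3,j=1): S=139.1878, K−S=0.0000, hold=4.5385 ⇒ V=4.5385 continue | (k=3,j=2): S=178.6517, K−S=0.0000, hold=0.0000 ⇒ V=0.0000 continue | (k=3,j=3): S=229.3049, K−S=0.0000, hold=0.0000 ⇒ V=0.0000 continue  boundary S*=-
step 2: (k=2,j=0): S=122.8565, K−S=2.3635, hold=12.2342 ⇒ V=12.2342 continue | (k=2,j=1): S=157.6900, K−S=0.0000, hold=2.3605 ⇒ V=2.3605 continue | (k=2,j=2): S=202.3999, K−S=0.0000, hold=0.0000 ⇒ V=0.0000 continue  boundary S*=-
step 1: (k=1,j=0): S=139.1878, K−S=0.0000, hold=7.4691 ⇒ V=7.4691 continue | (k=1,j=1): S=178.6517, K−S=0.0000, hold=1.2277 ⇒ V=1.2277 continue  boundary S*=-
step 0: (k=0,j=0): S=157.6900, K−S=0.0000, hold=4.4600 ⇒ V=4.4600 continue  boundary S*=-

price = 4.4600
boundary = - - - - 95.7176
tree:
4.4600
7.4691 1.2277
12.2342 2.3605 0.0000
19.4335 4.5385 0.0000 0.0000
29.5024 8.7264 0.0000 0.0000 0.0000
40.7332 16.7786 0.0000 0.0000 0.0000 0.0000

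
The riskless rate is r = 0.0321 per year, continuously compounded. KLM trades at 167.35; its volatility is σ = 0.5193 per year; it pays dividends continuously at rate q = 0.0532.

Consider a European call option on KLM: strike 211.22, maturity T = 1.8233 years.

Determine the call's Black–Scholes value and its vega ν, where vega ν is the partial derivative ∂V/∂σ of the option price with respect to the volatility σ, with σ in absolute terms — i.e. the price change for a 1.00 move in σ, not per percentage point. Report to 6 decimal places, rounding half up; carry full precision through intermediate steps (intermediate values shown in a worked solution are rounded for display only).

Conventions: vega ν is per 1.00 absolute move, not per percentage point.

σ√T = 0.5193·√1.8233 = 0.701209
d₁ = (ln(S/K) + (r−q+σ²/2)T) / (σ√T) = (ln(167.35/211.22) + (0.0321−0.0532+0.5193²/2)·1.8233) / 0.701209 = (-0.232813 + 0.207375) / 0.701209 = -0.036277
d₂ = d₁ − σ√T = -0.036277 − 0.701209 = -0.737486
e^{−rT} = 0.943152
e^{−qT} = 0.907556
N(d₁) = 0.485531,  N(d₂) = 0.230414
Call price V = S·e^{−qT}·N(d₁) − K·e^{−rT}·N(d₂) = 73.742218 − 45.901274 = 27.840944
φ(d₁) = (1/√(2π))·e^{−d₁²/2} = 0.398680
ν = S·e^{−qT}·φ(d₁)·√T = 81.762227

price = 27.840944
ν = 81.762227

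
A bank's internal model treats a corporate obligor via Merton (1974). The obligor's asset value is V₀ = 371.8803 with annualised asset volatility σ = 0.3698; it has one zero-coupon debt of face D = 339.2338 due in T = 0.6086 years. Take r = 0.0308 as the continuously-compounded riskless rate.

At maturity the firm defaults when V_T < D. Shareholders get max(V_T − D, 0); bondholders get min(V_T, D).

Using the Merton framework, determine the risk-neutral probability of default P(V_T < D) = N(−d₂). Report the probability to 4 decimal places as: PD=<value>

PD=0.4055

Apply the equity-as-call identities (strike 339.2338, horizon 0.6086 years):
d₁ = [ln(V₀/D) + (r + σ²/2)T] / (σ√T)
   = [ln(371.8803/339.2338) + (0.0308 + 0.5·0.3698²)·0.6086] / (0.3698·√0.6086)
   = [0.091882 + 0.060359] / 0.288491 = 0.527714
d₂ = d₁ − σ√T = 0.527714 − 0.288491 = 0.239223
risk-neutral PD = N(−d₂) = N(-0.239223) = 0.405466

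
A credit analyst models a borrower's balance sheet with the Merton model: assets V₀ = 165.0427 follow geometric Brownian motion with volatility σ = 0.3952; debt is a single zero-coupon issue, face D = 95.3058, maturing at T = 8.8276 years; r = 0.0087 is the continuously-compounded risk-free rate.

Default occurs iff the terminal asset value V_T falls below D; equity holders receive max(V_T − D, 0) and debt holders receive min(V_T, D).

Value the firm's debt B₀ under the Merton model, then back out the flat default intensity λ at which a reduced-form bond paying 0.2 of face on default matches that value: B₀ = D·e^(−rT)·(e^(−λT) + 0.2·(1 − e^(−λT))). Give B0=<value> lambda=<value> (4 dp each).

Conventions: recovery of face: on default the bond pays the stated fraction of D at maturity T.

Work the structural quantities from V₀ = 165.0427 against face 95.3058:
d₁ = [ln(V₀/D) + (r + σ²/2)T] / (σ√T)
   = [ln(165.0427/95.3058) + (0.0087 + 0.5·0.3952²)·8.8276] / (0.3952·√8.8276)
   = [0.549114 + 0.766161] / 1.174190 = 1.120155
d₂ = d₁ − σ√T = 1.120155 − 1.174190 = -0.054035
N(d₁) = 0.868676,  N(d₂) = 0.478454,  e^(−rT) = 0.926075
E₀ = V₀·N(d₁) − D·e^(−rT)·N(d₂)
   = 165.0427·0.868676 − 95.3058·0.926075·0.478454 = 101.140177
B₀ = V₀ − E₀ = 165.0427 − 101.140177 = 63.902523
e^(−λT) = (B₀·e^(rT)/D − 0.2)/(1 − 0.2) = (63.9025·1.079826/95.3058 − 0.2)/0.8 = 0.65502880
λ = −ln(0.65502880)/8.8276 = 0.047927

B0=63.9025 lambda=0.0479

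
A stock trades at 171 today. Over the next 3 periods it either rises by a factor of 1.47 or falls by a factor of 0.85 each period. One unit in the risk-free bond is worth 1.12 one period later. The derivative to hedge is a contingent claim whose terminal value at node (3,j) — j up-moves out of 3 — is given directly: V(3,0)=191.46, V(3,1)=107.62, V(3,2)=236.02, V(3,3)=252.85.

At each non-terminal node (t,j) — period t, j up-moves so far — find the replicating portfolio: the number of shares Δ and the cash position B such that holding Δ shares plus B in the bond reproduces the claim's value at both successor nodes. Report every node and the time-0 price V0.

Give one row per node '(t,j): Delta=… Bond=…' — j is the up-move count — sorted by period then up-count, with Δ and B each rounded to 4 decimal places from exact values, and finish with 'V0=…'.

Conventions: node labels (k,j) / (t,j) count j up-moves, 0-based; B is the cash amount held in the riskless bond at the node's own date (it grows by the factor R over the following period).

Under the risk-neutral measure, an up-move has probability p* = (R−d)/(u−d) = 0.4355 and values discount at R = 1.12.
Payoffs at expiry: V(3,0)=191.4600, V(3,1)=107.6200, V(3,2)=236.0200, V(3,3)=252.8500
Node (2,0) S=123.5475: V=(p*·107.6200+(1−p*)·191.4600)/1.12=138.3474; Δ=(107.6200−191.4600)/(181.6148−105.0154)=-1.0945; B=V−Δ·S=273.5732
Node (2,1) S=213.6645: V=(p*·236.0200+(1−p*)·107.6200)/1.12=146.0144; Δ=(236.0200−107.6200)/(314.0868−181.6148)=0.9693; B=V−Δ·S=-61.0824
Node (2,2) S=369.5139: V=(p*·252.8500+(1−p*)·236.0200)/1.12=217.2761; Δ=(252.8500−236.0200)/(543.1854−314.0868)=0.0735; B=V−Δ·S=190.1309
Node (1,0) S=145.3500: V=(p*·146.0144+(1−p*)·138.3474)/1.12=126.5056; Δ=(146.0144−138.3474)/(213.6645−123.5475)=0.0851; B=V−Δ·S=114.1393
Node (1,1) S=251.3700: V=(p*·217.2761+(1−p*)·146.0144)/1.12=158.0783; Δ=(217.2761−146.0144)/(369.5139−213.6645)=0.4572; B=V−Δ·S=43.1401
Node (0,0) S=171.0000: V=(p*·158.0783+(1−p*)·126.5056)/1.12=125.2277; Δ=(158.0783−126.5056)/(251.3700−145.3500)=0.2978; B=V−Δ·S=74.3039
Verification: the root portfolio costs Δ(0,0)·S0 + B(0,0) = 125.2277, matching V0.

(0,0): Delta=0.2978 Bond=74.3039
(1,0): Delta=0.0851 Bond=114.1393
(1,1): Delta=0.4572 Bond=43.1401
(2,0): Delta=-1.0945 Bond=273.5732
(2,1): Delta=0.9693 Bond=-61.0824
(2,2): Delta=0.0735 Bond=190.1309
V0=125.2277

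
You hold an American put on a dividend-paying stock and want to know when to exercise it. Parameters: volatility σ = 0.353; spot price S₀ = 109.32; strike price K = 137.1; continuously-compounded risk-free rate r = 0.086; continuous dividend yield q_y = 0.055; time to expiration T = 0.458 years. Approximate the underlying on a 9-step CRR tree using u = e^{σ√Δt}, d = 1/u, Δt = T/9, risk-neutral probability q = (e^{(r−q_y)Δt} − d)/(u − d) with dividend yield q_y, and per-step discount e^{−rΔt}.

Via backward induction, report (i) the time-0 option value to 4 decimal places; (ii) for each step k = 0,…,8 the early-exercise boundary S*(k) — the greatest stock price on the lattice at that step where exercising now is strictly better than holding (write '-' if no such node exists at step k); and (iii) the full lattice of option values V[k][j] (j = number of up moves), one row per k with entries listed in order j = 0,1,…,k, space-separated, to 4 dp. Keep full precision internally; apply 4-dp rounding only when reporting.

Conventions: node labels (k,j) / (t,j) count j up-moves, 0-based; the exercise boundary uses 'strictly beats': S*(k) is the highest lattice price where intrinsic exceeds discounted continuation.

Δt=0.05089  u=1.08289  d=0.92346  q=0.49001  discount=0.99563
step 9 (expiry): payoffs max(K−S,0) = 83.7116 74.4942 63.6856 51.0108 36.1478 18.7187 0.0000 0.0000 0.0000 0.0000
step 8: (k=8,j=0): S=57.8137, K−S=79.2863, hold=78.8492 ⇒ V=79.2863 exercise | (k=8,j=1): S=67.7950, K−S=69.3050, hold=68.8958 ⇒ V=69.3050 exercise | (k=8,j=2): S=79.4996, K−S=57.6004, hold=57.2239 ⇒ V=57.6004 exercise | (k=8,j=3): S=93.2250, K−S=43.8750, hold=43.5369 ⇒ V=43.8750 exercise | (k=8,j=4): S=109.3200, K−S=27.7800, hold=27.4868 ⇒ V=27.7800 exercise | (k=8,j=5): S=128.1938, K−S=8.9062, hold=9.5047 ⇒ V=9.5047 continue | (k=8,j=6): S=150.3260, K−S=0.0000, hold=0.0000 ⇒ V=0.0000 continue | (k=8,j=7): S=176.2793, K−S=0.0000, hold=0.0000 ⇒ V=0.0000 continue | (k=8,j=8): S=206.7134, K−S=0.0000, hold=0.0000 ⇒ V=0.0000 continue  boundary S*=109.3200
step 7: (k=7,j=0): S=62.6058, K−S=74.4942, hold=74.0705 ⇒ V=74.4942 exercise | (k=7,j=1): S=73.4144, K−S=63.6856, hold=63.2920 ⇒ V=63.6856 exercise | (k=7,j=2): S=86.0892, K−S=51.0108, hold=50.6527 ⇒ V=51.0108 exercise | (k=7,j=3): S=100.9522, K−S=36.1478, hold=35.8312 ⇒ V=36.1478 exercise | (k=7,j=4): S=118.3813, K−S=18.7187, hold=18.7428 ⇒ V=18.7428 continue | (k=7,j=5): S=138.8195, K−S=0.0000, hold=4.8262 ⇒ V=4.8262 continue | (k=7,j=6): S=162.7863, K−S=0.0000, hold=0.0000 ⇒ V=0.0000 continue | (k=7,j=7): S=190.8908, K−S=0.0000, hold=0.0000 ⇒ V=0.0000 continue  boundary S*=100.9522
step 6: (k=6,j=0): S=67.7950, K−S=69.3050, hold=68.8958 ⇒ V=69.3050 exercise | (k=6,j=1): S=79.4996, K−S=57.6004, hold=57.2239 ⇒ V=57.6004 exercise | (k=6,j=2): S=93.2250, K−S=43.8750, hold=43.5369 ⇒ V=43.8750 exercise | (k=6,j=3): S=109.3200, K−S=27.7800, hold=27.4986 ⇒ V=27.7800 exercise | (k=6,j=4): S=128.1938, K−S=8.9062, hold=11.8715 ⇒ V=11.8715 continue | (k=6,j=5): S=150.3260, K−S=0.0000, hold=2.4506 ⇒ V=2.4506 continue | (k=6,j=6): S=176.2793, K−S=0.0000, hold=0.0000 ⇒ V=0.0000 continue  boundary S*=109.3200
step 5: (k=5,j=0): S=73.4144, K−S=63.6856, hold=63.2920 ⇒ V=63.6856 exercise | (k=5,j=1): S=86.0892, K−S=51.0108, hold=50.6527 ⇒ V=51.0108 exercise | (k=5,j=2): S=100.9522, K−S=36.1478, hold=35.8312 ⇒ V=36.1478 exercise | (k=5,j=3): S=118.3813, K−S=18.7187, hold=19.8975 ⇒ V=19.8975 continue | (k=5,j=4): S=138.8195, K−S=0.0000, hold=7.2235 ⇒ V=7.2235 continue | (k=5,j=5): S=162.7863, K−S=0.0000, hold=1.2443 ⇒ V=1.2443 continue  boundary S*=100.9522
step 4: (k=4,j=0): S=79.4996, K−S=57.6004, hold=57.2239 ⇒ V=57.6004 exercise | (k=4,j=1): S=93.2250, K−S=43.8750, hold=43.5369 ⇒ V=43.8750 exercise | (k=4,j=2): S=109.3200, K−S=27.7800, hold=28.0620 ⇒ V=28.0620 continue | (k=4,j=3): S=128.1938, K−S=8.9062, hold=13.6274 ⇒ V=13.6274 continue | (k=4,j=4): S=150.3260, K−S=0.0000, hold=4.2749 ⇒ V=4.2749 continue  boundary S*=93.2250
step 3: (k=3,j=0): S=86.0892, K−S=51.0108, hold=50.6527 ⇒ V=51.0108 exercise | (k=3,j=1): S=100.9522, K−S=36.1478, hold=35.9688 ⇒ V=36.1478 exercise | (k=3,j=2): S=118.3813, K−S=18.7187, hold=20.8973 ⇒ V=20.8973 continue | (k=3,j=3): S=138.8195, K−S=0.0000, hold=9.0052 ⇒ V=9.0052 continue  boundary S*=100.9522
step 2: (k=2,j=0): S=93.2250, K−S=43.8750, hold=43.5369 ⇒ V=43.8750 exercise | (k=2,j=1): S=109.3200, K−S=27.7800, hold=28.5497 ⇒ V=28.5497 continue | (k=2,j=2): S=128.1938, K−S=8.9062, hold=15.0043 ⇒ V=15.0043 continue  boundary S*=93.2250
step 1: (k=1,j=0): S=100.9522, K−S=36.1478, hold=36.2067 ⇒ V=36.2067 continue | (k=1,j=1): S=118.3813, K−S=18.7187, hold=21.8167 ⇒ V=21.8167 continue  boundary S*=-
step 0: (k=0,j=0): S=109.3200, K−S=27.7800, hold=29.0282 ⇒ V=29.0282 continue  boundary S*=-

price = 29.0282
boundary = - - 93.2250 100.9522 93.2250 100.9522 109.3200 100.9522 109.3200
tree:
29.0282
36.2067 21.8167
43.8750 28.5497 15.0043
51.0108 36.1478 20.8973 9.0052
57.6004 43.8750 28.0620 13.6274 4.2749
63.6856 51.0108 36.1478 19.8975 7.2235 1.2443
69.3050 57.6004 43.8750 27.7800 11.8715 2.4506 0.0000
74.4942 63.6856 51.0108 36.1478 18.7428 4.8262 0.0000 0.0000
79.2863 69.3050 57.6004 43.8750 27.7800 9.5047 0.0000 0.0000 0.0000
83.7116 74.4942 63.6856 51.0108 36.1478 18.7187 0.0000 0.0000 0.0000 0.0000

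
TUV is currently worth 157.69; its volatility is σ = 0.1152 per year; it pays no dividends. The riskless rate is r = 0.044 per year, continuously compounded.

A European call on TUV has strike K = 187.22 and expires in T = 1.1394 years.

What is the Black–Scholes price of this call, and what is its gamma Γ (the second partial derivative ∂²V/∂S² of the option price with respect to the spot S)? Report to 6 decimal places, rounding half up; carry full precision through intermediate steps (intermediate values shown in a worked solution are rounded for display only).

σ√T = 0.1152·√1.1394 = 0.122968
d₁ = (ln(S/K) + (r+σ²/2)T) / (σ√T) = (ln(157.69/187.22) + (0.044+0.1152²/2)·1.1394) / 0.122968 = (-0.171653 + 0.057694) / 0.122968 = -0.926742
d₂ = d₁ − σ√T = -0.926742 − 0.122968 = -1.049710
e^{−rT} = 0.951102
N(d₁) = 0.177030,  N(d₂) = 0.146926
Call price V = S·N(d₁) − K·e^{−rT}·N(d₂) = 27.915903 − 26.162406 = 1.753496
φ(d₁) = (1/√(2π))·e^{−d₁²/2} = 0.259665
Γ = φ(d₁) / (S·σ·√T) = 0.013391

price = 1.753496
Γ = 0.013391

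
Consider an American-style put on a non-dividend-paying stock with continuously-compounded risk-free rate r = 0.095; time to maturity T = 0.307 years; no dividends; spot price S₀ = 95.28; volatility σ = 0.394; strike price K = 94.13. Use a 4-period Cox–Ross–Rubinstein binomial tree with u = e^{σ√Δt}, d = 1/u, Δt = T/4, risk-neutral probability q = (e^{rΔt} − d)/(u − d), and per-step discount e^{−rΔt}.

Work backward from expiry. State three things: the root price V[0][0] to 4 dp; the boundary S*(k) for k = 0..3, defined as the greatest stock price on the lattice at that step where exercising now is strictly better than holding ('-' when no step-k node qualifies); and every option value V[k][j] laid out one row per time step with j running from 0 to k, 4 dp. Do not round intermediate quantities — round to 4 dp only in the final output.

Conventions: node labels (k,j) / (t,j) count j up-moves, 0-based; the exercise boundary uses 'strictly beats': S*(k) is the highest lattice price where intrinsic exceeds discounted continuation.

Δt=0.07675  u=1.11533  d=0.89659  q=0.50619  discount=0.99274
step 4 (expiry): payoffs max(K−S,0) = 32.5579 17.5364 0.0000 0.0000 0.0000
step 3: (k=3,j=0): S=68.6733, K−S=25.4567, hold=24.7728 ⇒ V=25.4567 exercise | (k=3,j=1): S=85.4274, K−S=8.7026, hold=8.5967 ⇒ V=8.7026 exercise | (k=3,j=2): S=106.2689, K−S=0.0000, hold=0.0000 ⇒ V=0.0000 continue | (k=3,j=3): S=132.1951, K−S=0.0000, hold=0.0000 ⇒ V=0.0000 continue  boundary S*=85.4274
step 2: (k=2,j=0): S=76.5936, K−S=17.5364, hold=16.8525 ⇒ V=17.5364 exercise | (k=2,j=1): S=95.2800, K−S=0.0000, hold=4.2662 ⇒ V=4.2662 continue | (k=2,j=2): S=118.5252, K−S=0.0000, hold=0.0000 ⇒ V=0.0000 continue  boundary S*=76.5936
step 1: (k=1,j=0): S=85.4274, K−S=8.7026, hold=10.7405 ⇒ V=10.7405 continue | (k=1,j=1): S=106.2689, K−S=0.0000, hold=2.0914 ⇒ V=2.0914 continue  boundary S*=-
step 0: (k=0,j=0): S=95.2800, K−S=0.0000, hold=6.3161 ⇒ V=6.3161 continue  boundary S*=-

price = 6.3161
boundary = - - 76.5936 85.4274
tree:
6.3161
10.7405 2.0914
17.5364 4.2662 0.0000
25.4567 8.7026 0.0000 0.0000
32.5579 17.5364 0.0000 0.0000 0.0000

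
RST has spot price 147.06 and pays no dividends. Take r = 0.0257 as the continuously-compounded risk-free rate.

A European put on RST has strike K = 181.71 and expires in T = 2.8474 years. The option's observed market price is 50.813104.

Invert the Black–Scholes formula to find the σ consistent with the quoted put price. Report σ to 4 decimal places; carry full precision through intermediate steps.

At σ = 0.3727 the Black–Scholes value reproduces the quote:
σ√T = 0.3727·√2.8474 = 0.628903
d₁ = (ln(S/K) + (r+σ²/2)T) / (σ√T) = (ln(147.06/181.71) + (0.0257+0.3727²/2)·2.8474) / 0.628903 = (-0.211571 + 0.270938) / 0.628903 = 0.094397
d₂ = d₁ − σ√T = 0.094397 − 0.628903 = -0.534506
e^{−rT} = 0.929435
N(−d₁) = 0.462397,  N(−d₂) = 0.703504
V = K·e^{−rT}·N(−d₂) − S·N(−d₁) = 118.813216 − 68.000112 = 50.813104 (matching the quote); vega is positive throughout, so no other σ reproduces this price

sigma = 0.3727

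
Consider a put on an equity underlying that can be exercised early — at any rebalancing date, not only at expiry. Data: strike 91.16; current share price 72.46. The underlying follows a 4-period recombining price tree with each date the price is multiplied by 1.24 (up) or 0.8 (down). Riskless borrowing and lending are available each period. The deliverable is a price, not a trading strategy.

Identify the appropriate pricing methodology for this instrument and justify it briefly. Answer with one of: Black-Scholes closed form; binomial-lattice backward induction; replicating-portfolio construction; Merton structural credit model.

framework: binomial-lattice backward induction

Key observation: early exercise of the strike-91.16 put must be checked at each of the 4 dates (spot 72.46), which forces a node-by-node comparison of intrinsic and continuation value backward from expiry.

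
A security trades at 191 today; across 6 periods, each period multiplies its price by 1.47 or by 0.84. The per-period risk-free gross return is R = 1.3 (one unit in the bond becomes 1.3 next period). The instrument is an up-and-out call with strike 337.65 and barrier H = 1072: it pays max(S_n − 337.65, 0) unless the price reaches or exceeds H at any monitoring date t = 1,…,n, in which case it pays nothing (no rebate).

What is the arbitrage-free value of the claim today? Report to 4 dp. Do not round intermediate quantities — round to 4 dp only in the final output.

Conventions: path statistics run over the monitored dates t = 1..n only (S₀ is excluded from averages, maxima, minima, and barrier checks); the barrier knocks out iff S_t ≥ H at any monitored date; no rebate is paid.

With p* = (R−d)/(u−d) = 0.7302, sum probability × payoff across the paths and divide by R^6.
Enumerate all 2^6 = 64 price paths (U = up ×1.47, D = down ×0.84); each path with k up-moves has probability p*^k·(1−p*)^(6−k).
DDDDDD: M=160.4400, payoff=0.0000, prob=0.000386
UDDDDD: M=280.7700, payoff=0.0000, prob=0.001045
DUDDDD: M=235.8468, payoff=0.0000, prob=0.001045
UUDDDD: M=412.7319, payoff=0.0000, prob=0.002827
DDUDDD: M=198.1113, payoff=0.0000, prob=0.001045
UDUDDD: M=346.6948, payoff=0.0000, prob=0.002827
DUUDDD: M=346.6948, payoff=0.0000, prob=0.002827
UUUDDD: M=606.7159, payoff=21.9529, prob=0.007649
DDDUDD: M=166.4135, payoff=0.0000, prob=0.001045
UDDUDD: M=291.2236, payoff=0.0000, prob=0.002827
DUDUDD: M=291.2236, payoff=0.0000, prob=0.002827
UUDUDD: M=509.6414, payoff=21.9529, prob=0.007649
DDUUDD: M=291.2236, payoff=0.0000, prob=0.002827
UDUUDD: M=509.6414, payoff=21.9529, prob=0.007649
DUUUDD: M=509.6414, payoff=21.9529, prob=0.007649
UUUUDD: M=891.8724, payoff=291.6551, prob=0.020696
DDDDUD: M=160.4400, payoff=0.0000, prob=0.001045
UDDDUD: M=280.7700, payoff=0.0000, prob=0.002827
DUDDUD: M=244.6278, payoff=0.0000, prob=0.002827
UUDDUD: M=428.0987, payoff=21.9529, prob=0.007649
DDUDUD: M=244.6278, payoff=0.0000, prob=0.002827
UDUDUD: M=428.0987, payoff=21.9529, prob=0.007649
DUUDUD: M=428.0987, payoff=21.9529, prob=0.007649
UUUDUD: M=749.1728, payoff=291.6551, prob=0.020696
DDDUUD: M=244.6278, payoff=0.0000, prob=0.002827
UDDUUD: M=428.0987, payoff=21.9529, prob=0.007649
DUDUUD: M=428.0987, payoff=21.9529, prob=0.007649
UUDUUD: M=749.1728, payoff=291.6551, prob=0.020696
DDUUUD: M=428.0987, payoff=21.9529, prob=0.007649
UDUUUD: M=749.1728, payoff=291.6551, prob=0.020696
DUUUUD: M=749.1728, payoff=291.6551, prob=0.020696
UUUUUD: M=1311.0524, payoff=0.0000, prob=0.056001
DDDDDU: M=160.4400, payoff=0.0000, prob=0.001045
UDDDDU: M=280.7700, payoff=0.0000, prob=0.002827
DUDDDU: M=235.8468, payoff=0.0000, prob=0.002827
UUDDDU: M=412.7319, payoff=21.9529, prob=0.007649
DDUDDU: M=205.4874, payoff=0.0000, prob=0.002827
UDUDDU: M=359.6029, payoff=21.9529, prob=0.007649
DUUDDU: M=359.6029, payoff=21.9529, prob=0.007649
UUUDDU: M=629.3051, payoff=291.6551, prob=0.020696
DDDUDU: M=205.4874, payoff=0.0000, prob=0.002827
UDDUDU: M=359.6029, payoff=21.9529, prob=0.007649
DUDUDU: M=359.6029, payoff=21.9529, prob=0.007649
UUDUDU: M=629.3051, payoff=291.6551, prob=0.020696
DDUUDU: M=359.6029, payoff=21.9529, prob=0.007649
UDUUDU: M=629.3051, payoff=291.6551, prob=0.020696
DUUUDU: M=629.3051, payoff=291.6551, prob=0.020696
UUUUDU: M=1101.2840, payoff=0.0000, prob=0.056001
DDDDUU: M=205.4874, payoff=0.0000, prob=0.002827
UDDDUU: M=359.6029, payoff=21.9529, prob=0.007649
DUDDUU: M=359.6029, payoff=21.9529, prob=0.007649
UUDDUU: M=629.3051, payoff=291.6551, prob=0.020696
DDUDUU: M=359.6029, payoff=21.9529, prob=0.007649
UDUDUU: M=629.3051, payoff=291.6551, prob=0.020696
DUUDUU: M=629.3051, payoff=291.6551, prob=0.020696
UUUDUU: M=1101.2840, payoff=0.0000, prob=0.056001
DDDUUU: M=359.6029, payoff=21.9529, prob=0.007649
UDDUUU: M=629.3051, payoff=291.6551, prob=0.020696
DUDUUU: M=629.3051, payoff=291.6551, prob=0.020696
UUDUUU: M=1101.2840, payoff=0.0000, prob=0.056001
DDUUUU: M=629.3051, payoff=291.6551, prob=0.020696
UDUUUU: M=1101.2840, payoff=0.0000, prob=0.056001
DUUUUU: M=1101.2840, payoff=0.0000, prob=0.056001
UUUUUU: M=1927.2470, payoff=0.0000, prob=0.151532
Price = Σ prob·payoff / R^6 = 93.899454 / 4.826809 = 19.4537

price = 19.4537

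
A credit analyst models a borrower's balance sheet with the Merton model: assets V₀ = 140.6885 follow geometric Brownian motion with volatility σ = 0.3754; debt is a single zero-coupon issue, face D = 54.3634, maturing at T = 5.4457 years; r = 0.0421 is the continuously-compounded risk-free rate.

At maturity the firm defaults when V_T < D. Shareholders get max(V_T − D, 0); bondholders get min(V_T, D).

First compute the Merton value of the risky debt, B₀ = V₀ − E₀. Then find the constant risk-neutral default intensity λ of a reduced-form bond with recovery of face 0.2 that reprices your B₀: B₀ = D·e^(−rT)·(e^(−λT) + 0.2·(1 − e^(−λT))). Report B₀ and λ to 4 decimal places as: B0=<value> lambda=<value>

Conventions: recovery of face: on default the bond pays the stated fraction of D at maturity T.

B0=40.5958 lambda=0.0145

Equity is a call on the firm's assets struck at D = 54.3634:
d₁ = [ln(V₀/D) + (r + σ²/2)T] / (σ√T)
   = [ln(140.6885/54.3634) + (0.0421 + 0.5·0.3754²)·5.4457] / (0.3754·√5.4457)
   = [0.950857 + 0.612982] / 0.876034 = 1.785135
d₂ = d₁ − σ√T = 1.785135 − 0.876034 = 0.909100
N(d₁) = 0.962880,  N(d₂) = 0.818351,  e^(−rT) = 0.795119
E₀ = V₀·N(d₁) − D·e^(−rT)·N(d₂)
   = 140.6885·0.962880 − 54.3634·0.795119·0.818351 = 100.092652
B₀ = V₀ − E₀ = 140.6885 − 100.092652 = 40.595848
e^(−λT) = (B₀·e^(rT)/D − 0.2)/(1 − 0.2) = (40.5958·1.257674/54.3634 − 0.2)/0.8 = 0.92395806
λ = −ln(0.92395806)/5.4457 = 0.014523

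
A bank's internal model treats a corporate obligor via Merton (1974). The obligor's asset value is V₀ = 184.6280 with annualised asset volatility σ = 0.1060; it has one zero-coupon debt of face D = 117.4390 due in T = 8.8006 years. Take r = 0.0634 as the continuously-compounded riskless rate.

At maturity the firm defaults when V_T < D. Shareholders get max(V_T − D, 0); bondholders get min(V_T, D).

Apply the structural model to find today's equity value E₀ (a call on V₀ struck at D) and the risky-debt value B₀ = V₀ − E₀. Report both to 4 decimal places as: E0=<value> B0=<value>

Work the structural quantities from V₀ = 184.6280 against face 117.4390:
d₁ = [ln(V₀/D) + (r + σ²/2)T] / (σ√T)
   = [ln(184.6280/117.4390) + (0.0634 + 0.5·0.1060²)·8.8006] / (0.1060·√8.8006)
   = [0.452424 + 0.607400] / 0.314458 = 3.370324
d₂ = d₁ − σ√T = 3.370324 − 0.314458 = 3.055866
N(d₁) = 0.999625,  N(d₂) = 0.998878,  e^(−rT) = 0.572377
E₀ = V₀·N(d₁) − D·e^(−rT)·N(d₂)
   = 184.6280·0.999625 − 117.4390·0.572377·0.998878 = 117.414774
B₀ = V₀ − E₀ = 184.6280 − 117.414774 = 67.213226

E0=117.4148 B0=67.2132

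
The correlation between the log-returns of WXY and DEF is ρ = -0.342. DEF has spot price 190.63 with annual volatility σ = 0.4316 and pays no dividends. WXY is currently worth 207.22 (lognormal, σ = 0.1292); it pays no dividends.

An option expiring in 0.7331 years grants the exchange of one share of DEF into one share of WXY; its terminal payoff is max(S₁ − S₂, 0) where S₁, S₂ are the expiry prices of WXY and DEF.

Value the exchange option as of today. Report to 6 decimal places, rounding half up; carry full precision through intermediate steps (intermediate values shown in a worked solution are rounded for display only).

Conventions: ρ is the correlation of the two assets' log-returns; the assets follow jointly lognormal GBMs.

σ_eff = √(σ₁² + σ₂² − 2ρσ₁σ₂) = √(0.1292² + 0.4316² − 2·-0.342·0.1292·0.4316) = 0.491032
d₁ = (ln(S₁/S₂) + (q₂ − q₁ + σ_eff²/2)T) / (σ_eff√T) = (ln(207.22/190.63) + (0.0 − 0.0 + 0.120556)·0.7331) / 0.420428 = 0.408694
d₂ = d₁ − σ_eff√T = 0.408694 − 0.420428 = -0.011734
N(d₁) = 0.658618,  N(d₂) = 0.495319
V = S₁·e^{−q₁T}·N(d₁) − S₂·e^{−q₂T}·N(d₂) = 136.478817 − 94.422650 = 42.056167
Key observation: r never enters — measured in units of DEF, the claim is a call on S₁/S₂ struck at 1, so only the dividend yields and σ_eff matter.

exchange price = 42.056167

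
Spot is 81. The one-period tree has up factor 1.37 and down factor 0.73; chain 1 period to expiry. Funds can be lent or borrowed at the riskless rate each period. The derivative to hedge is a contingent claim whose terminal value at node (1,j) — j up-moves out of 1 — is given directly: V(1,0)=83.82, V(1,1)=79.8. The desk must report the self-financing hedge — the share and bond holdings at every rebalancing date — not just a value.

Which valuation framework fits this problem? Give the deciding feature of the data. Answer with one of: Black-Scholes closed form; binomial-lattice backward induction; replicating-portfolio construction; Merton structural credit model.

Key observation: since the answer must list Δ and B at each node of the 1.37/0.73 lattice on 81, the replicating-portfolio method — solving the two-state system at every node — is the one that applies.

framework: replicating-portfolio construction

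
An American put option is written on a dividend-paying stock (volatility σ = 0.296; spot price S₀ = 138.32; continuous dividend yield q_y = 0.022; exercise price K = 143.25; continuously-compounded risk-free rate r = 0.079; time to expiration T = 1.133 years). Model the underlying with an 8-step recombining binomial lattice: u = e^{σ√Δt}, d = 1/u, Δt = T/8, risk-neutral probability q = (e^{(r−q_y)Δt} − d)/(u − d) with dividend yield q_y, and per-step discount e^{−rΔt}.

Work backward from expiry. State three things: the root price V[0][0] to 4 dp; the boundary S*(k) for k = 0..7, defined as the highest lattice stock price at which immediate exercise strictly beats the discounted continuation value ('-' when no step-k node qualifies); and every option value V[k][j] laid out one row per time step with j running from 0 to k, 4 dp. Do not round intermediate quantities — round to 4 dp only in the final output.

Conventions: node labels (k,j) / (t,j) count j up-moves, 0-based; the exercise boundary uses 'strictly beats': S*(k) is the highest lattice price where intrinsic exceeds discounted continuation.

price = 16.2330
boundary = - - - 99.0265 110.6954 99.0265 110.6954 123.7392
tree:
16.2330
23.4449 9.6211
32.7907 14.9297 4.7026
44.2235 22.4651 7.9762 1.6423
54.6622 32.5546 13.2094 3.0942 0.2751
64.0006 44.2235 21.1973 5.7805 0.5661 0.0000
72.3546 54.6622 32.5546 10.6880 1.1647 0.0000 0.0000
79.8279 64.0006 44.2235 19.5108 2.3962 0.0000 0.0000 0.0000
86.5135 72.3546 54.6622 32.5546 4.9300 0.0000 0.0000 0.0000 0.0000

Δt=0.14163, u=1.11784, d=0.89459, q=0.50849, disc=e^(-rΔt)=0.98887
k=8 terminal: V=max(K-S,0) → 86.5135 72.3546 54.6622 32.5546 4.9300 0.0000 0.0000 0.0000 0.0000
k=7: j=0 S=63.4221 intr=79.8279 cont=78.4314 V=79.8279[EX]; j=1 S=79.2494 intr=64.0006 cont=62.6533 V=64.0006[EX]; j=2 S=99.0265 intr=44.2235 cont=42.9377 V=44.2235[EX]; j=3 S=123.7392 intr=19.5108 cont=18.3020 V=19.5108[EX]; j=4 S=154.6190 intr=0.0000 cont=2.3962 V=2.3962[hold]; j=5 S=193.2050 intr=0.0000 cont=0.0000 V=0.0000[hold]; j=6 S=241.4204 intr=0.0000 cont=0.0000 V=0.0000[hold]; j=7 S=301.6682 intr=0.0000 cont=0.0000 V=0.0000[hold]  S*(7)=123.7392
k=6: j=0 S=70.8954 intr=72.3546 cont=70.9813 V=72.3546[EX]; j=1 S=88.5878 intr=54.6622 cont=53.3440 V=54.6622[EX]; j=2 S=110.6954 intr=32.5546 cont=31.3052 V=32.5546[EX]; j=3 S=138.3200 intr=4.9300 cont=10.6880 V=10.6880[hold]; j=4 S=172.8385 intr=0.0000 cont=1.1647 V=1.1647[hold]; j=5 S=215.9713 intr=0.0000 cont=0.0000 V=0.0000[hold]; j=6 S=269.8682 intr=0.0000 cont=0.0000 V=0.0000[hold]  S*(6)=110.6954
k=5: j=0 S=79.2494 intr=64.0006 cont=62.6533 V=64.0006[EX]; j=1 S=99.0265 intr=44.2235 cont=42.9377 V=44.2235[EX]; j=2 S=123.7392 intr=19.5108 cont=21.1973 V=21.1973[hold]; j=3 S=154.6190 intr=0.0000 cont=5.7805 V=5.7805[hold]; j=4 S=193.2050 intr=0.0000 cont=0.5661 V=0.5661[hold]; j=5 S=241.4204 intr=0.0000 cont=0.0000 V=0.0000[hold]  S*(5)=99.0265
k=4: j=0 S=88.5878 intr=54.6622 cont=53.3440 V=54.6622[EX]; j=1 S=110.6954 intr=32.5546 cont=32.1532 V=32.5546[EX]; j=2 S=138.3200 intr=4.9300 cont=13.2094 V=13.2094[hold]; j=3 S=172.8385 intr=0.0000 cont=3.0942 V=3.0942[hold]; j=4 S=215.9713 intr=0.0000 cont=0.2751 V=0.2751[hold]  S*(4)=110.6954
k=3: j=0 S=99.0265 intr=44.2235 cont=42.9377 V=44.2235[EX]; j=1 S=123.7392 intr=19.5108 cont=22.4651 V=22.4651[hold]; j=2 S=154.6190 intr=0.0000 cont=7.9762 V=7.9762[hold]; j=3 S=193.2050 intr=0.0000 cont=1.6423 V=1.6423[hold]  S*(3)=99.0265
k=2: j=0 S=110.6954 intr=32.5546 cont=32.7907 V=32.7907[hold]; j=1 S=138.3200 intr=4.9300 cont=14.9297 V=14.9297[hold]; j=2 S=172.8385 intr=0.0000 cont=4.7026 V=4.7026[hold]  S*(2)=-
k=1: j=0 S=123.7392 intr=19.5108 cont=23.4449 V=23.4449[hold]; j=1 S=154.6190 intr=0.0000 cont=9.6211 V=9.6211[hold]  S*(1)=-
k=0: j=0 S=138.3200 intr=4.9300 cont=16.2330 V=16.2330[hold]  S*(0)=-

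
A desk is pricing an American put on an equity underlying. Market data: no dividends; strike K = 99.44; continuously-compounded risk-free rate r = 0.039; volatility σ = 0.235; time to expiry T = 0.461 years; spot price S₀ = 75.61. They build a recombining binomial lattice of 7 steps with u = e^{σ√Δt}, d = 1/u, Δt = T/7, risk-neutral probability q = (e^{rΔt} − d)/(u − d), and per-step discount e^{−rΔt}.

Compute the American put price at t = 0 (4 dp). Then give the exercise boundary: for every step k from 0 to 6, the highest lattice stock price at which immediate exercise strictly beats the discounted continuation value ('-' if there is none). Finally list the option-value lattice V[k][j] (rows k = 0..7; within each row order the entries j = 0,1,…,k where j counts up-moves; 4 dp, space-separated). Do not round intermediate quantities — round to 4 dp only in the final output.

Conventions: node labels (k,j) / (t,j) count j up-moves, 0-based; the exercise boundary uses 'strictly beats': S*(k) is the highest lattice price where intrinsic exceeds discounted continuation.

price = 23.8300
boundary = 75.6100 80.3101 75.6100 80.3101 85.3024 80.3101 85.3024
tree:
23.8300
28.2551 19.1299
32.4211 23.8300 14.3632
36.3434 28.2551 19.1299 9.7869
40.0361 32.4211 23.8300 14.1376 5.5932
43.5127 36.3434 28.2551 19.1299 9.1598 2.1429
46.7858 40.0361 32.4211 23.8300 14.1376 4.3512 0.0000
49.8674 43.5127 36.3434 28.2551 19.1299 8.8349 0.0000 0.0000

params: Δt=0.06586 u=1.06216 d=0.94148 q=0.50624 e^(-rΔt)=0.99743
t_7 payoffs: 49.8674 43.5127 36.3434 28.2551 19.1299 8.8349 0.0000 0.0000
t_6: node(6,0) S=52.6542 payoff=46.7858 vs cont=46.5308 → 46.7858 [stop]  node(6,1) S=59.4039 payoff=40.0361 vs cont=39.7810 → 40.0361 [stop]  node(6,2) S=67.0189 payoff=32.4211 vs cont=32.1661 → 32.4211 [stop]  node(6,3) S=75.6100 payoff=23.8300 vs cont=23.5749 → 23.8300 [stop]  node(6,4) S=85.3024 payoff=14.1376 vs cont=13.8825 → 14.1376 [stop]  node(6,5) S=96.2373 payoff=3.2027 vs cont=4.3512 → 4.3512 [wait]  node(6,6) S=108.5740 payoff=0.0000 vs cont=0.0000 → 0.0000 [wait]  ⇒ S*(6)=85.3024
t_5: node(5,0) S=55.9273 payoff=43.5127 vs cont=43.2576 → 43.5127 [stop]  node(5,1) S=63.0966 payoff=36.3434 vs cont=36.0883 → 36.3434 [stop]  node(5,2) S=71.1849 payoff=28.2551 vs cont=28.0000 → 28.2551 [stop]  node(5,3) S=80.3101 payoff=19.1299 vs cont=18.8748 → 19.1299 [stop]  node(5,4) S=90.6051 payoff=8.8349 vs cont=9.1598 → 9.1598 [wait]  node(5,5) S=102.2197 payoff=0.0000 vs cont=2.1429 → 2.1429 [wait]  ⇒ S*(5)=80.3101
t_4: node(4,0) S=59.4039 payoff=40.0361 vs cont=39.7810 → 40.0361 [stop]  node(4,1) S=67.0189 payoff=32.4211 vs cont=32.1661 → 32.4211 [stop]  node(4,2) S=75.6100 payoff=23.8300 vs cont=23.5749 → 23.8300 [stop]  node(4,3) S=85.3024 payoff=14.1376 vs cont=14.0465 → 14.1376 [stop]  node(4,4) S=96.2373 payoff=3.2027 vs cont=5.5932 → 5.5932 [wait]  ⇒ S*(4)=85.3024
t_3: node(3,0) S=63.0966 payoff=36.3434 vs cont=36.0883 → 36.3434 [stop]  node(3,1) S=71.1849 payoff=28.2551 vs cont=28.0000 → 28.2551 [stop]  node(3,2) S=80.3101 payoff=19.1299 vs cont=18.8748 → 19.1299 [stop]  node(3,3) S=90.6051 payoff=8.8349 vs cont=9.7869 → 9.7869 [wait]  ⇒ S*(3)=80.3101
t_2: node(2,0) S=67.0189 payoff=32.4211 vs cont=32.1661 → 32.4211 [stop]  node(2,1) S=75.6100 payoff=23.8300 vs cont=23.5749 → 23.8300 [stop]  node(2,2) S=85.3024 payoff=14.1376 vs cont=14.3632 → 14.3632 [wait]  ⇒ S*(2)=75.6100
t_1: node(1,0) S=71.1849 payoff=28.2551 vs cont=28.0000 → 28.2551 [stop]  node(1,1) S=80.3101 payoff=19.1299 vs cont=18.9887 → 19.1299 [stop]  ⇒ S*(1)=80.3101
t_0: node(0,0) S=75.6100 payoff=23.8300 vs cont=23.5749 → 23.8300 [stop]  ⇒ S*(0)=75.6100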